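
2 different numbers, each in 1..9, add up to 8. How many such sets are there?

3

2 distinct digits from 1–9 sum between 3 and 17.
Enumerating: {1,7}, {2,6}, {3,5}.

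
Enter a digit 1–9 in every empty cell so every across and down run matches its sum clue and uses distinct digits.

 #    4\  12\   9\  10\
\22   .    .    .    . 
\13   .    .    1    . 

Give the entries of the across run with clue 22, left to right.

4 in 2 cells must be {1,3}.
R1C3 = 9 − 1 = 8 completes the 9 down.
R2C1 = 3: the only remaining digit allowed by both the 13 across and the 4 down.
R1C1 = 4 − 3 = 1 completes the 4 down.
Nothing is forced directly, so branch on R2C2, whose candidates are 4 or 5 or 7. If R2C2 = 4: then R1C2 would have to be in {4,6,7,9} for the 22 across but in {8} for the 12 down — contradiction. If R2C2 = 7: then R1C2 would have to be in {4,6,7,9} for the 22 across but in {5} for the 12 down — contradiction. So R2C2 = 5.
R1C2 = 12 − 5 = 7 completes the 12 down.
R1C4 = 22 − 16 = 6 completes the 22 across.
R2C4 = 13 − 9 = 4 completes the 13 across.

1, 7, 8, 6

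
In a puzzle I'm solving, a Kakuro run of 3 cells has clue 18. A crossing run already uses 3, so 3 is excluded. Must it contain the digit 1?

No

Counterexample: {2,7,9} sums to 18 under that restriction without using 1.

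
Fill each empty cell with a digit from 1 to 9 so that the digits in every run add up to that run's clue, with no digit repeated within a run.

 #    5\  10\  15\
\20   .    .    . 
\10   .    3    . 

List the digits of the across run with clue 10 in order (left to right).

1 3 6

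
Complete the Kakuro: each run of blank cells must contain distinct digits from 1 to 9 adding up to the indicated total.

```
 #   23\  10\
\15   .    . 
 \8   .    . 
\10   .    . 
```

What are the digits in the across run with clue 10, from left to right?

9, 1

23 in 3 cells must be {6,8,9}.
The 8 across and the 23 down share only 6, so R2C1 = 6.
R2C2 = 8 − 6 = 2 completes the 8 across.
Given what's placed, R1C2 must be 7 to fit the 15 across and 10 down.
R3C2 = 10 − 9 = 1 completes the 10 down.
R1C1 = 15 − 7 = 8 completes the 15 across.
R3C1 = 10 − 1 = 9 completes the 10 across.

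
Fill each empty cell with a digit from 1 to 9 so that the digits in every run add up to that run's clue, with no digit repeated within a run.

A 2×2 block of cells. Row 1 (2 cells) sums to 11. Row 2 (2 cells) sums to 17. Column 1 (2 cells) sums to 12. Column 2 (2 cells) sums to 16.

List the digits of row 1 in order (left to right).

4, 7

17 in 2 cells must be {8,9}; 16 in 2 cells must be {7,9}.
The 17 across and the 16 down share only 9, so (2,2) = 9.
(1,2) = 16 − 9 = 7 completes the 16 down.
(2,1) = 17 − 9 = 8 completes the 17 across.
(1,1) = 11 − 7 = 4 completes the 11 across.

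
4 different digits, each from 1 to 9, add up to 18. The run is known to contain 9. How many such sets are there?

3

4 distinct digits from 1–9 sum between 10 and 30.
Keeping only sets containing 9.
Enumerating: {1,2,6,9}, {1,3,5,9}, {2,3,4,9}.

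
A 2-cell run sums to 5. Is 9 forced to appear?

No

Counterexample: {1,4} sums to 5 without using 9.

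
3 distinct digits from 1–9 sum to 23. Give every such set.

{6,8,9}

3 distinct digits from 1–9 sum between 6 and 24.
Only one set works: {6,8,9}.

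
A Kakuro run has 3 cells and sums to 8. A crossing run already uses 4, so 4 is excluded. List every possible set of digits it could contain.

3 distinct digits from 1–9 sum between 6 and 24.
Dropping sets that contain 4.
Only one set works: {1,2,5}.

{1,2,5}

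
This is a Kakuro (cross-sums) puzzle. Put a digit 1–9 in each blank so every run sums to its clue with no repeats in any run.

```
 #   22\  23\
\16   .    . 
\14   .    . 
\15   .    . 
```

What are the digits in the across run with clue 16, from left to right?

16 in 2 cells must be {7,9}; 23 in 3 cells must be {6,8,9}.
The 16 across and the 23 down share only 9, so R1C2 = 9.
R1C1 = 16 − 9 = 7 completes the 16 across.
Nothing is forced directly, so branch on R2C1, whose candidates are 6 or 9. If R2C1 = 9: then R2C2 would have to be in {5} for the 14 across but in {6,8} for the 23 down — contradiction. So R2C1 = 6.
R2C2 = 14 − 6 = 8 completes the 14 across.
R3C1 = 22 − 13 = 9 completes the 22 down.
R3C2 = 15 − 9 = 6 completes the 15 across.

7, 9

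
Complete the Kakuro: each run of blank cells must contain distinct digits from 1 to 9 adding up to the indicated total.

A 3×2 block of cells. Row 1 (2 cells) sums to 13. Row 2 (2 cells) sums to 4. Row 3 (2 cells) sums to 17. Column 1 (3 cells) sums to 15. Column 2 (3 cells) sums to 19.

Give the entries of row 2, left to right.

1, 3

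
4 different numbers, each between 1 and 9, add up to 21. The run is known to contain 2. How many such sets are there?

4 distinct digits from 1–9 sum between 10 and 30.
Keeping only sets containing 2.
Enumerating: {2,3,7,9}, {2,4,6,9}, {2,4,7,8}, {2,5,6,8}.

4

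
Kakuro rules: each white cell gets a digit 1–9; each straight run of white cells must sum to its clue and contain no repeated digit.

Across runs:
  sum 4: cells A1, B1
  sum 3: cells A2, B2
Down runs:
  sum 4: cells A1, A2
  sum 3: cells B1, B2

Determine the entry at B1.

4 in 2 cells must be {1,3}; 3 in 2 cells must be {1,2}.
The 4 across and the 3 down share only 1, so B1 = 1.
The 3 across and the 4 down share only 1, so A2 = 1.
B2 = 3 − 1 = 2 completes the 3 across.
A1 = 4 − 1 = 3 completes the 4 across.

1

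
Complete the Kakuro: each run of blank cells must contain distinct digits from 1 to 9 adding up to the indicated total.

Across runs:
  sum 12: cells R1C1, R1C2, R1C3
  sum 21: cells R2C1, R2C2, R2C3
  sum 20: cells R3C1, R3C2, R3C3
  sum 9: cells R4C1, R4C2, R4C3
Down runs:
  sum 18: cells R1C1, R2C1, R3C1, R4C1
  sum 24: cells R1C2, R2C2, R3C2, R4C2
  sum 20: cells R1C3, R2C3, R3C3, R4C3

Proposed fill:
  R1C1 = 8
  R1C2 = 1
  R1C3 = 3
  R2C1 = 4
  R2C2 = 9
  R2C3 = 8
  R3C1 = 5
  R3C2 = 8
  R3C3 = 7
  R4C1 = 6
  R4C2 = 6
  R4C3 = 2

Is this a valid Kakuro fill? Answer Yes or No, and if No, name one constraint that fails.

No — the down run R1C1–R4C1 sums to 23, not 18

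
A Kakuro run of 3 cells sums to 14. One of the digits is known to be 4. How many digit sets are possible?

3

3 distinct digits from 1–9 sum between 6 and 24.
Keeping only sets containing 4.
Enumerating: {1,4,9}, {2,4,8}, {3,4,7}.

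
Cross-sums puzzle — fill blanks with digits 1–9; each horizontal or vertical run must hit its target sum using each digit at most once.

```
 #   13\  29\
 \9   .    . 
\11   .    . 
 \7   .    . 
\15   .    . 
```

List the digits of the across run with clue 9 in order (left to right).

1 8

29 in 4 cells must be {5,7,8,9}.
Only 5 fits R3C2 under both its across sum 7 and down sum 29.
R3C1 = 7 − 5 = 2 completes the 7 across.
Nothing is forced directly, so branch on R1C2, whose candidates are 7 or 8. If R1C2 = 7: then R1C1 would have to be in {2} for the 9 across but in {1,3,4,6,7} for the 13 down — contradiction. So R1C2 = 8.
R1C1 = 9 − 8 = 1 completes the 9 across.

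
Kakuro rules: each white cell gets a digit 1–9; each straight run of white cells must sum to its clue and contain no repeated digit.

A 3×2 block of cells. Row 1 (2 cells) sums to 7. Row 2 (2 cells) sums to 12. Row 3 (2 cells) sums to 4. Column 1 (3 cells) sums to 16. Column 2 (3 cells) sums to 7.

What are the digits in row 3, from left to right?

4 in 2 cells must be {1,3}; 7 in 3 cells must be {1,2,4}.
The 12 across and the 7 down share only 4, so (2,2) = 4.
Given what's placed, (3,2) must be 1 to fit the 4 across and 7 down.
(1,2) = 7 − 5 = 2 completes the 7 down.
(2,1) = 12 − 4 = 8 completes the 12 across.
(3,1) = 4 − 1 = 3 completes the 4 across.
(1,1) = 7 − 2 = 5 completes the 7 across.

3 1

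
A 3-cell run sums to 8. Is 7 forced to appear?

No

Counterexample: {1,2,5} sums to 8 without using 7.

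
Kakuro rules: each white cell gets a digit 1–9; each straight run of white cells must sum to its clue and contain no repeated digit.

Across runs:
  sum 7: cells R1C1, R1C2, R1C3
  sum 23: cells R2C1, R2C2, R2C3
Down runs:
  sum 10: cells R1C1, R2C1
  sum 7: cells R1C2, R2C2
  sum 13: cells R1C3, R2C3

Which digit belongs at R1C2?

7 in 3 cells must be {1,2,4}; 23 in 3 cells must be {6,8,9}.
The 7 across and the 13 down share only 4, so R1C3 = 4.
The 23 across and the 7 down share only 6, so R2C2 = 6.
R2C3 = 13 − 4 = 9 completes the 13 down.
R1C2 = 7 − 6 = 1 completes the 7 down.
R2C1 = 23 − 15 = 8 completes the 23 across.
R1C1 = 7 − 5 = 2 completes the 7 across.

1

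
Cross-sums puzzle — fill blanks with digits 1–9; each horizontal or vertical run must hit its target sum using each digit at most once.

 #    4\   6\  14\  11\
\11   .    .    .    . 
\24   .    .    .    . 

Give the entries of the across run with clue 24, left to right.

11 in 4 cells must be {1,2,3,5}; 4 in 2 cells must be {1,3}.
Only 5 fits R1C3 under both its across sum 11 and down sum 14.
R2C3 = 14 − 5 = 9 completes the 14 down.
Nothing is forced directly, so branch on R1C1, whose candidates are 1 or 3. If R1C1 = 3: that forces R1C4 = 2, R2C1 = 1, after which R2C2 would have to be in {6,8} for the 24 across but in {1,2,4,5} for the 6 down — contradiction. So R1C1 = 1.
R1C2 = 2: the only remaining digit allowed by both the 11 across and the 6 down.
R1C4 = 11 − 8 = 3 completes the 11 across.
R2C1 = 4 − 1 = 3 completes the 4 down.
R2C2 = 6 − 2 = 4 completes the 6 down.
R2C4 = 24 − 16 = 8 completes the 24 across.

3 4 9 8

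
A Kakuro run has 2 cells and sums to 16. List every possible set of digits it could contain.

2 distinct digits from 1–9 sum between 3 and 17.
Only one set works: {7,9}.

{7,9}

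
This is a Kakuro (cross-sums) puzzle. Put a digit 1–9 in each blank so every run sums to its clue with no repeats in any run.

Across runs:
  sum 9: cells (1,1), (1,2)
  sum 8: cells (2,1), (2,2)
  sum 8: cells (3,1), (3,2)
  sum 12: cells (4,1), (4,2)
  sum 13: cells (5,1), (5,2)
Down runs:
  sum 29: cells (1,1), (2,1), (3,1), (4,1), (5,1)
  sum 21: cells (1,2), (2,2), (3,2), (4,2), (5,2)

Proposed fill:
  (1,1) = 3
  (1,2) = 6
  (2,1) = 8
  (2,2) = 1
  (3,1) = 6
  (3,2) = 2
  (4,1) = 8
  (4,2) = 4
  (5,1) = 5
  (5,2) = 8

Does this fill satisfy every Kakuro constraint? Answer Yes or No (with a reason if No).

No — the down run (1,1)–(5,1) sums to 30, not 29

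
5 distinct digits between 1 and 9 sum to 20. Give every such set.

{1,2,3,5,9}; {1,2,3,6,8}; {1,2,4,5,8}; {1,2,4,6,7}; {1,3,4,5,7}; {2,3,4,5,6}

5 distinct digits from 1–9 sum between 15 and 35.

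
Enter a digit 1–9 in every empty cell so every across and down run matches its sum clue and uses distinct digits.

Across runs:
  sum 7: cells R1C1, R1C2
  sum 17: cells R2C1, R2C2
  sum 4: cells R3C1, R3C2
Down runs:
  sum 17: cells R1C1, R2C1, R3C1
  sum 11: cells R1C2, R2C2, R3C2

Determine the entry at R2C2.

17 in 2 cells must be {8,9}; 4 in 2 cells must be {1,3}.
The 17 across and the 11 down share only 8, so R2C2 = 8.
Given what's placed, R3C2 must be 1 to fit the 4 across and 11 down.
R1C2 = 11 − 9 = 2 completes the 11 down.
R2C1 = 17 − 8 = 9 completes the 17 across.
R3C1 = 4 − 1 = 3 completes the 4 across.
R1C1 = 7 − 2 = 5 completes the 7 across.

8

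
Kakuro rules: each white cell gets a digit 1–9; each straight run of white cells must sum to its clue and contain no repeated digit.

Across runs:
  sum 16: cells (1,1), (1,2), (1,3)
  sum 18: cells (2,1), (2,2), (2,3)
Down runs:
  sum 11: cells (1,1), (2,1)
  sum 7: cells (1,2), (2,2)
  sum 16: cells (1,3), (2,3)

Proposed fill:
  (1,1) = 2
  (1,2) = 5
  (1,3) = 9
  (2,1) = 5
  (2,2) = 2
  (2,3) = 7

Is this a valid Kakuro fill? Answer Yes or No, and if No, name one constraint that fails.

No — the down run (1,1)–(2,1) sums to 7, not 11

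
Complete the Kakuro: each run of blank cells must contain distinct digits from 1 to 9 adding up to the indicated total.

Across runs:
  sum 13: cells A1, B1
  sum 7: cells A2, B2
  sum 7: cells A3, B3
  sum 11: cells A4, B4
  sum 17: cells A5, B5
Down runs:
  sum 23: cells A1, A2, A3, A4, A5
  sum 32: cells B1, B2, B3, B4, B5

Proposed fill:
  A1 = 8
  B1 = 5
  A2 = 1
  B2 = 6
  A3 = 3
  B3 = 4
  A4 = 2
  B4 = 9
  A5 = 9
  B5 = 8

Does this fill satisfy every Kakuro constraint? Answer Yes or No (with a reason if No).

Across: 8+5=13; 1+6=7; 3+4=7; 2+9=11; 9+8=17. Down: 8+1+3+2+9=23; 5+6+4+9+8=32. No digit repeats within any run.

Yes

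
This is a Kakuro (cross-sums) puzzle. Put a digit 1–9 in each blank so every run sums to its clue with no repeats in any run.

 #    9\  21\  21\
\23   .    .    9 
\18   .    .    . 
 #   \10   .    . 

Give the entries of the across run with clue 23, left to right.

23 in 3 cells must be {6,8,9}.
Nothing is forced directly, so branch on R1C1, whose candidates are 6 or 8. If R1C1 = 8: that forces R1C2 = 6, R2C1 = 1, R2C2 = 8, after which R2C3 would have to be in {9} for the 18 across but in {4,5,7,8} for the 21 down — contradiction. So R1C1 = 6.
R1C2 = 23 − 15 = 8 completes the 23 across.
R2C1 = 9 − 6 = 3 completes the 9 down.
No cell is forced outright now. R2C3 can only be 7 or 8 (the digits allowed by both its 18 across and its 21 down). If R2C3 = 7: then R2C2 would have to be in {8} for the 18 across but in {4,6,7,9} for the 21 down — contradiction. So R2C3 = 8.
R2C2 = 18 − 11 = 7 completes the 18 across.
R3C2 = 21 − 15 = 6 completes the 21 down.
R3C3 = 10 − 6 = 4 completes the 10 across.

6 8 9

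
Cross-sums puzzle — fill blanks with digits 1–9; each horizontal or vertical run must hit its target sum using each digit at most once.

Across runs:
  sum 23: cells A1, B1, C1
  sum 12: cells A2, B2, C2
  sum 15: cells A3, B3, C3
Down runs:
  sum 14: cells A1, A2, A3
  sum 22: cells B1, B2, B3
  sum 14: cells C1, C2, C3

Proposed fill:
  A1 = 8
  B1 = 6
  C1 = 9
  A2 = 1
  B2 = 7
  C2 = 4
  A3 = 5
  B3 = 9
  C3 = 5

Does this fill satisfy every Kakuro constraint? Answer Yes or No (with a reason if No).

No — the down run C1–C3 sums to 18, not 14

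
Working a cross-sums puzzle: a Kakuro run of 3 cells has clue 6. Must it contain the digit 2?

Yes

The only way to make 6 from 3 distinct digits is {1,2,3}, which contains 2.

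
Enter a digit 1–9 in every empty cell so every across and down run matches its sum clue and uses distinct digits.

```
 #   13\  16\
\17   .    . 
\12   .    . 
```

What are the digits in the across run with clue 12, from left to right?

17 in 2 cells must be {8,9}; 16 in 2 cells must be {7,9}.
The 17 across and the 16 down share only 9, so R1C2 = 9.
R2C2 = 16 − 9 = 7 completes the 16 down.
R1C1 = 17 − 9 = 8 completes the 17 across.
R2C1 = 12 − 7 = 5 completes the 12 across.

5 7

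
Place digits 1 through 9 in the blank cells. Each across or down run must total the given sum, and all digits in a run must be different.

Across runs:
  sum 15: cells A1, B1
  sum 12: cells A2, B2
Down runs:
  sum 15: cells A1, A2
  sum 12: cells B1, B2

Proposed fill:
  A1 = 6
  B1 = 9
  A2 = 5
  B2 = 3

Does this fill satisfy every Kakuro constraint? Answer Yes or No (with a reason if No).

No — the down run A1–A2 sums to 11, not 15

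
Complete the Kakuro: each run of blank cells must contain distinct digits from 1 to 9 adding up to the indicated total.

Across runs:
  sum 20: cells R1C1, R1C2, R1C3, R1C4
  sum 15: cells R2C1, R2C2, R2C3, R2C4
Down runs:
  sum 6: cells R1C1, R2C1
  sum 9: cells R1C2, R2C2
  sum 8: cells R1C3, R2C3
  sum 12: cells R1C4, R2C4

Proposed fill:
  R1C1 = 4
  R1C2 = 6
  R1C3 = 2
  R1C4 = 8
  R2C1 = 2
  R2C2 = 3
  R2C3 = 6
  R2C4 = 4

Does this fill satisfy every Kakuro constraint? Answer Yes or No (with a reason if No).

Across: 4+6+2+8=20; 2+3+6+4=15. Down: 4+2=6; 6+3=9; 2+6=8; 8+4=12. No digit repeats within any run.

Yes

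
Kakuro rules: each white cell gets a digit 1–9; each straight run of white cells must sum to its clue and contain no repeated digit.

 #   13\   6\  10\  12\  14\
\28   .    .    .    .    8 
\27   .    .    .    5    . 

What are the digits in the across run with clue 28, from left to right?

6 5 2 7 8

R1C4 = 12 − 5 = 7 completes the 12 down.
R2C5 = 14 − 8 = 6 completes the 14 down.
No cell is forced outright now. R2C2 can only be 1 or 4 (the digits allowed by both its 27 across and its 6 down). If R2C2 = 4: that forces R1C2 = 2, R1C3 = 6, R2C1 = 9, after which R2C3 would have to be in {3} for the 27 across but in {4} for the 10 down — contradiction. So R2C2 = 1.
R1C2 = 6 − 1 = 5 completes the 6 down.
Given what's placed, R1C1 must be 6 to fit the 28 across and 13 down.
R1C3 = 28 − 26 = 2 completes the 28 across.
R2C1 = 13 − 6 = 7 completes the 13 down.
R2C3 = 27 − 19 = 8 completes the 27 across.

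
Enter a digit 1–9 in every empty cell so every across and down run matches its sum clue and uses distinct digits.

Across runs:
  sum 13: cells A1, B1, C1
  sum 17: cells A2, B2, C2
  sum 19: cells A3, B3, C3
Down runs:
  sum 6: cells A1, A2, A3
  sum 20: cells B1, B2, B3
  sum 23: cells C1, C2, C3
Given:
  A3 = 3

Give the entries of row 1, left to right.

6 in 3 cells must be {1,2,3}; 23 in 3 cells must be {6,8,9}.
Given what's placed, C3 must be 9 to fit the 19 across and 23 down.
B3 = 19 − 12 = 7 completes the 19 across.
Nothing is forced directly, so branch on A1, whose candidates are 1 or 2. If A1 = 2: that forces A2 = 1, B2 = 9, after which C2 would have to be in {7} for the 17 across but in {6,8} for the 23 down — contradiction. So A1 = 1.
C1 = 8: the only remaining digit allowed by both the 13 across and the 23 down.
A2 = 6 − 4 = 2 completes the 6 down.
C2 = 23 − 17 = 6 completes the 23 down.
B1 = 13 − 9 = 4 completes the 13 across.

1, 4, 8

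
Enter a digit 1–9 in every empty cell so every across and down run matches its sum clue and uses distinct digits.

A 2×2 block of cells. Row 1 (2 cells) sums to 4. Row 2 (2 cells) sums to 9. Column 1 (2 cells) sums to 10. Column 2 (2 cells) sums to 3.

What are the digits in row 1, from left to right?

3 1

4 in 2 cells must be {1,3}; 3 in 2 cells must be {1,2}.
The 4 across and the 3 down share only 1, so (1,2) = 1.
(2,2) = 3 − 1 = 2 completes the 3 down.
(1,1) = 4 − 1 = 3 completes the 4 across.
(2,1) = 9 − 2 = 7 completes the 9 across.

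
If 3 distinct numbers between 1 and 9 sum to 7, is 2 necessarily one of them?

The only way to make 7 from 3 distinct digits is {1,2,4}, which contains 2.

Yes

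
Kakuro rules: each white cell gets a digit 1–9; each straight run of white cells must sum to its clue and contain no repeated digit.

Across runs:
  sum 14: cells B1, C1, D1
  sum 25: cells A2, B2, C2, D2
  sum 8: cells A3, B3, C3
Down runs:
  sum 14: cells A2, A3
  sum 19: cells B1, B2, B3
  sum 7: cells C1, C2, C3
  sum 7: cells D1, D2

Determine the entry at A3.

5

7 in 3 cells must be {1,2,4}.
Only 5 fits A3 under both its across sum 8 and down sum 14.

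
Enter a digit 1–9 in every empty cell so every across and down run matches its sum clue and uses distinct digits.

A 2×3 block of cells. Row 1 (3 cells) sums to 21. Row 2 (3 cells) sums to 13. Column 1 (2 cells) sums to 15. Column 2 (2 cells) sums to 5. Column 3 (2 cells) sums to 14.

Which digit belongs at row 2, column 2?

1

The 21 across and the 5 down share only 4, so (1,2) = 4.
(2,2) = 5 − 4 = 1 completes the 5 down.
Nothing is forced directly, so branch on (1,1), whose candidates are 8 or 9. If (1,1) = 9: that forces (1,3) = 8, after which (2,1) would have to be in {3,4,5,7,8,9} for the 13 across but in {6} for the 15 down — contradiction. So (1,1) = 8.
(1,3) = 21 − 12 = 9 completes the 21 across.
(2,1) = 15 − 8 = 7 completes the 15 down.
(2,3) = 13 − 8 = 5 completes the 13 across.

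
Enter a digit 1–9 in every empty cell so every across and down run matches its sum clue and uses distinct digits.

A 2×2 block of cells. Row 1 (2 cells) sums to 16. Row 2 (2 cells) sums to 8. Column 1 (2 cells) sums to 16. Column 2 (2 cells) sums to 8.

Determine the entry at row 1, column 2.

16 in 2 cells must be {7,9}.
The 16 across and the 8 down share only 7, so (1,2) = 7.
The 8 across and the 16 down share only 7, so (2,1) = 7.
(2,2) = 8 − 7 = 1 completes the 8 across.
(1,1) = 16 − 7 = 9 completes the 16 across.

7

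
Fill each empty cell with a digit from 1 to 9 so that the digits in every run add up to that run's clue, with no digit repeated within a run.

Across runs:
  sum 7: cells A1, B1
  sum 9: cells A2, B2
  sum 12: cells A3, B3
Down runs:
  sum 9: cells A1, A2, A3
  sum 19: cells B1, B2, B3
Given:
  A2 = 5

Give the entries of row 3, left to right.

3, 9

B2 = 9 − 5 = 4 completes the 9 across.
Given what's placed, A3 must be 3 to fit the 12 across and 9 down.
B3 = 12 − 3 = 9 completes the 12 across.
A1 = 9 − 8 = 1 completes the 9 down.
B1 = 7 − 1 = 6 completes the 7 across.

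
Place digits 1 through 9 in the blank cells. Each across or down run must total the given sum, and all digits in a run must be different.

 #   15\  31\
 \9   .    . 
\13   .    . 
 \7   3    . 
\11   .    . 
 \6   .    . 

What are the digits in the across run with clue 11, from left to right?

15 in 5 cells must be {1,2,3,4,5}.
R3C2 = 7 − 3 = 4 completes the 7 across.
R5C2 = 5: the only remaining digit allowed by both the 6 across and the 31 down.
R5C1 = 6 − 5 = 1 completes the 6 across.
No cell is forced outright now. R1C2 can only be 6 or 7 (the digits allowed by both its 9 across and its 31 down). If R1C2 = 6: then R1C1 would have to be in {3} for the 9 across but in {2,4,5} for the 15 down — contradiction. So R1C2 = 7.
R1C1 = 9 − 7 = 2 completes the 9 across.
Nothing is forced directly, so branch on R2C1, whose candidates are 4 or 5. If R2C1 = 5: then R2C2 would have to be in {8} for the 13 across but in {6,9} for the 31 down — contradiction. So R2C1 = 4.
R2C2 = 13 − 4 = 9 completes the 13 across.
R4C1 = 15 − 10 = 5 completes the 15 down.
R4C2 = 11 − 5 = 6 completes the 11 across.

5 6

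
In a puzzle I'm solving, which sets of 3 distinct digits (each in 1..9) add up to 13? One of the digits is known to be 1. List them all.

{1,3,9}; {1,4,8}; {1,5,7}

3 distinct digits from 1–9 sum between 6 and 24.
Keeping only sets containing 1.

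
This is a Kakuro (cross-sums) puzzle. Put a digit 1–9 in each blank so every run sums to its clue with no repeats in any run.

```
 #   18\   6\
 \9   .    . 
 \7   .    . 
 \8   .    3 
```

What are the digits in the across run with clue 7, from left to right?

6 in 3 cells must be {1,2,3}.
R3C1 = 8 − 3 = 5 completes the 8 across.
No cell is forced outright now. R1C2 can only be 1 or 2 (the digits allowed by both its 9 across and its 6 down). If R1C2 = 1: then R1C1 would have to be in {8} for the 9 across but in {4,6,7,9} for the 18 down — contradiction. So R1C2 = 2.
R1C1 = 9 − 2 = 7 completes the 9 across.
R2C1 = 18 − 12 = 6 completes the 18 down.
R2C2 = 7 − 6 = 1 completes the 7 across.

6 1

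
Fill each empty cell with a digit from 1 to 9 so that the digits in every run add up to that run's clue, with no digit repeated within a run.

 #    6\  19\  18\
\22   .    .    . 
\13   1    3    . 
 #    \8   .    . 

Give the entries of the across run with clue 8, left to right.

7 1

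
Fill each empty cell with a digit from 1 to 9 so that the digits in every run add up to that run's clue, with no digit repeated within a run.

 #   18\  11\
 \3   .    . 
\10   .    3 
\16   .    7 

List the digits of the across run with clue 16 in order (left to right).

3 in 2 cells must be {1,2}; 16 in 2 cells must be {7,9}.
R1C2 = 11 − 10 = 1 completes the 11 down.
R2C1 = 10 − 3 = 7 completes the 10 across.
R3C1 = 16 − 7 = 9 completes the 16 across.
R1C1 = 3 − 1 = 2 completes the 3 across.

9 7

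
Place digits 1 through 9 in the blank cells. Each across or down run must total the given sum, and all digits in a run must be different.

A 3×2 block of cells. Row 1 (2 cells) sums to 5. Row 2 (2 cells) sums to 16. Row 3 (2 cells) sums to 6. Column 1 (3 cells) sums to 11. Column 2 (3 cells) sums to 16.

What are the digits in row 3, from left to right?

1 5

16 in 2 cells must be {7,9}.
The 16 across and the 11 down share only 7, so (2,1) = 7.
(2,2) = 16 − 7 = 9 completes the 16 across.
Given what's placed, (3,1) must be 1 to fit the 6 across and 11 down.
(3,2) = 6 − 1 = 5 completes the 6 across.
(1,1) = 11 − 8 = 3 completes the 11 down.
(1,2) = 5 − 3 = 2 completes the 5 across.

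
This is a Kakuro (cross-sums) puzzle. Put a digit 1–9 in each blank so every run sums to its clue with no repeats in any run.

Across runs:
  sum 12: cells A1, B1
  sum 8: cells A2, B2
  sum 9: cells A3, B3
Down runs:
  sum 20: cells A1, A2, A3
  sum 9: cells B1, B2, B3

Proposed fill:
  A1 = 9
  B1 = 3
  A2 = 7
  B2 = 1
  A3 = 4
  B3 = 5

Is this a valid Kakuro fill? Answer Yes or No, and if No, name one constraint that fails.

Yes

Across: 9+3=12; 7+1=8; 4+5=9. Down: 9+7+4=20; 3+1+5=9. No digit repeats within any run.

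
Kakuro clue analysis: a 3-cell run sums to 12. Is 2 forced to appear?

Counterexample: {1,3,8} sums to 12 without using 2.

No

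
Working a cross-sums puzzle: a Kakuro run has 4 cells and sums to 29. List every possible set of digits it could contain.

{5,7,8,9}

4 distinct digits from 1–9 sum between 10 and 30.
Only one set works: {5,7,8,9}.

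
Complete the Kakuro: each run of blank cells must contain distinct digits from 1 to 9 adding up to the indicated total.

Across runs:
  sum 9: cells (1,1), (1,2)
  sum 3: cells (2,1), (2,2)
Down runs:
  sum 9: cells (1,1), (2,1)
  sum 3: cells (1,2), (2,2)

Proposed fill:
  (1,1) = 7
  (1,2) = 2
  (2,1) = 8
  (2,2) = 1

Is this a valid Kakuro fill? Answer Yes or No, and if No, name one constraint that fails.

No — the down run (1,1)–(2,1) sums to 15, not 9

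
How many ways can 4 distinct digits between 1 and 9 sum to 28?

4 distinct digits from 1–9 sum between 10 and 30.
Enumerating: {4,7,8,9}, {5,6,8,9}.

2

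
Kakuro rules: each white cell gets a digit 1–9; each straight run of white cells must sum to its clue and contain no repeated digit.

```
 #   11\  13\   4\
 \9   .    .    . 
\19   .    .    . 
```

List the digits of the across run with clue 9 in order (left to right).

4 in 2 cells must be {1,3}.
The 19 across and the 4 down share only 3, so R2C3 = 3.
R1C3 = 4 − 3 = 1 completes the 4 down.
Nothing is forced directly, so branch on R2C1, whose candidates are 7 or 9. If R2C1 = 7: then R1C1 would have to be in {2,3,5,6} for the 9 across but in {4} for the 11 down — contradiction. So R2C1 = 9.
R1C1 = 11 − 9 = 2 completes the 11 down.
R1C2 = 9 − 3 = 6 completes the 9 across.
R2C2 = 19 − 12 = 7 completes the 19 across.

2, 6, 1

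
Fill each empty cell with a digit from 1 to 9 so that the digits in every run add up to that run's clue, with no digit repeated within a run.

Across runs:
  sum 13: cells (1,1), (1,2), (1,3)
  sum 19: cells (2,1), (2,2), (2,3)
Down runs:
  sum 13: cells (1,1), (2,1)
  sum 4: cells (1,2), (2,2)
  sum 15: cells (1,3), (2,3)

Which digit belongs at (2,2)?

3

4 in 2 cells must be {1,3}.
The 19 across and the 4 down share only 3, so (2,2) = 3.
(1,2) = 4 − 3 = 1 completes the 4 down.
Nothing is forced directly, so branch on (2,1), whose candidates are 7 or 9. If (2,1) = 7: then (1,1) would have to be in {3,4,5,7,8,9} for the 13 across but in {6} for the 13 down — contradiction. So (2,1) = 9.
(1,1) = 13 − 9 = 4 completes the 13 down.
(1,3) = 13 − 5 = 8 completes the 13 across.
(2,3) = 19 − 12 = 7 completes the 19 across.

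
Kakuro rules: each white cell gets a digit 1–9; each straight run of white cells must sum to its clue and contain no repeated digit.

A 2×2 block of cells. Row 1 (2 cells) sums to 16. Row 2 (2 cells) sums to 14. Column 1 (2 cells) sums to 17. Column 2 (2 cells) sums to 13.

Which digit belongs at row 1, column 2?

16 in 2 cells must be {7,9}; 17 in 2 cells must be {8,9}.
The 16 across and the 17 down share only 9, so (1,1) = 9.
(1,2) = 16 − 9 = 7 completes the 16 across.
(2,1) = 17 − 9 = 8 completes the 17 down.
(2,2) = 14 − 8 = 6 completes the 14 across.

7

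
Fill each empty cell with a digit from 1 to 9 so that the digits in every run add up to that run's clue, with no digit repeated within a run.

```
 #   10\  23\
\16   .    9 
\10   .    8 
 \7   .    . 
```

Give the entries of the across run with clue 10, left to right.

2, 8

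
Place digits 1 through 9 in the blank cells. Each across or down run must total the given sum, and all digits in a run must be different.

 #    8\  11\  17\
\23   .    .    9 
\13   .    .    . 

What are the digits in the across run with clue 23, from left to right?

6, 8, 9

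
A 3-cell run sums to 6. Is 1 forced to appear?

Yes

The only way to make 6 from 3 distinct digits is {1,2,3}, which contains 1.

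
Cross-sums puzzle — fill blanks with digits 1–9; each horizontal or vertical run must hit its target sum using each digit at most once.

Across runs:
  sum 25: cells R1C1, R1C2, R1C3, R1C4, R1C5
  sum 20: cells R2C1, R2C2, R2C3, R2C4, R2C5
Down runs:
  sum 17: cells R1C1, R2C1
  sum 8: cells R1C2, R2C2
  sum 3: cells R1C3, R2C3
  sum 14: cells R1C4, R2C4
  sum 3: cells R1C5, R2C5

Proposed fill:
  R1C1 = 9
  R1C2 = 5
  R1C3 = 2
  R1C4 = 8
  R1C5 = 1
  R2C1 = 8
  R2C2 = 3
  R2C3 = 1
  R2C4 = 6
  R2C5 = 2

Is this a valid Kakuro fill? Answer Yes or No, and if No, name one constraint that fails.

Across: 9+5+2+8+1=25; 8+3+1+6+2=20. Down: 9+8=17; 5+3=8; 2+1=3; 8+6=14; 1+2=3. No digit repeats within any run.

Yes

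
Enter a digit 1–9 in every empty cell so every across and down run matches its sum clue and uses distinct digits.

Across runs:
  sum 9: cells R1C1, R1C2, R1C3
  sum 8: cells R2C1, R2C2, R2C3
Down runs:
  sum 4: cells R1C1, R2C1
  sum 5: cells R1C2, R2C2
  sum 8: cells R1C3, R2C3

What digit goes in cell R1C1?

4 in 2 cells must be {1,3}.
Nothing is forced directly, so branch on R1C1, whose candidates are 1 or 3. If R1C1 = 1: that forces R2C1 = 3, R2C3 = 1, after which R1C3 would have to be in {2,3,5,6} for the 9 across but in {7} for the 8 down — contradiction. So R1C1 = 3.
R2C1 = 4 − 3 = 1 completes the 4 down.
Nothing is forced directly, so branch on R2C3, whose candidates are 2 or 3 or 5. If R2C3 = 2: then R1C3 would have to be in {1,2,4,5} for the 9 across but in {6} for the 8 down — contradiction. If R2C3 = 5: then R1C3 would have to be in {1,2,4,5} for the 9 across but in {3} for the 8 down — contradiction. So R2C3 = 3.
R1C3 = 8 − 3 = 5 completes the 8 down.
R2C2 = 8 − 4 = 4 completes the 8 across.
R1C2 = 9 − 8 = 1 completes the 9 across.

3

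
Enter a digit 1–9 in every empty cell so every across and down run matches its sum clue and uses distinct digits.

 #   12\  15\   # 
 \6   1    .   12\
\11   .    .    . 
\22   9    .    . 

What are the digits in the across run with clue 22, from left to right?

9 6 7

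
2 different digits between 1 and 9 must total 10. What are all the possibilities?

2 distinct digits from 1–9 sum between 3 and 17.

{1,9}; {2,8}; {3,7}; {4,6}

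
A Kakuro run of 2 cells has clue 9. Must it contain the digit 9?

Counterexample: {1,8} sums to 9 without using 9.

No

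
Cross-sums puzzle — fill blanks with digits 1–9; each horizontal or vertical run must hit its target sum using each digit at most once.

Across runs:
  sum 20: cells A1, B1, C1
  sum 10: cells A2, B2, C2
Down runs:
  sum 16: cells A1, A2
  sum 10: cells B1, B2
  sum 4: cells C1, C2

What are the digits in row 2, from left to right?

7, 2, 1

16 in 2 cells must be {7,9}; 4 in 2 cells must be {1,3}.
The 20 across and the 4 down share only 3, so C1 = 3.
The 10 across and the 16 down share only 7, so A2 = 7.
C2 = 4 − 3 = 1 completes the 4 down.
A1 = 16 − 7 = 9 completes the 16 down.
B1 = 20 − 12 = 8 completes the 20 across.
B2 = 10 − 8 = 2 completes the 10 across.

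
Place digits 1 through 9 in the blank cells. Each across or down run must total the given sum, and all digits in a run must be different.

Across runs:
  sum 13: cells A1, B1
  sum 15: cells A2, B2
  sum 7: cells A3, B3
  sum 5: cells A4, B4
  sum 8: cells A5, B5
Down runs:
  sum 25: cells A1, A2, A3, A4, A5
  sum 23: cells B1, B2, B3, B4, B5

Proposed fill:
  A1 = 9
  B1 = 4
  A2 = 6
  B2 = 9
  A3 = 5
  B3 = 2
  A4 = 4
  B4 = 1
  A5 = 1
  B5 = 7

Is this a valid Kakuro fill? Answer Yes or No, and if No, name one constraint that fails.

Yes

Across: 9+4=13; 6+9=15; 5+2=7; 4+1=5; 1+7=8. Down: 9+6+5+4+1=25; 4+9+2+1+7=23. No digit repeats within any run.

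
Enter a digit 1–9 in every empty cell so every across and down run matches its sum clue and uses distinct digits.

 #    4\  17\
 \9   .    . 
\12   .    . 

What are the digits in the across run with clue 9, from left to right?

1 8

4 in 2 cells must be {1,3}; 17 in 2 cells must be {8,9}.
The 9 across and the 17 down share only 8, so R1C2 = 8.
The 12 across and the 4 down share only 3, so R2C1 = 3.
R2C2 = 12 − 3 = 9 completes the 12 across.
R1C1 = 9 − 8 = 1 completes the 9 across.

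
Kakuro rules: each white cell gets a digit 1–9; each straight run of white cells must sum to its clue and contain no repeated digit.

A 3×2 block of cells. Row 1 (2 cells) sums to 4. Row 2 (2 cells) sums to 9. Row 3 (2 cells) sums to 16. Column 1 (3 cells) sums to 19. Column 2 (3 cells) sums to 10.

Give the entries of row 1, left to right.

4 in 2 cells must be {1,3}; 16 in 2 cells must be {7,9}.
The 4 across and the 19 down share only 3, so (1,1) = 3.
(1,2) = 4 − 3 = 1 completes the 4 across.
Given what's placed, (2,1) must be 7 to fit the 9 across and 19 down.
(2,2) = 9 − 7 = 2 completes the 9 across.
(3,1) = 19 − 10 = 9 completes the 19 down.
(3,2) = 16 − 9 = 7 completes the 16 across.

3 1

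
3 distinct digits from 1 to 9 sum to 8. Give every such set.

{1,2,5}; {1,3,4}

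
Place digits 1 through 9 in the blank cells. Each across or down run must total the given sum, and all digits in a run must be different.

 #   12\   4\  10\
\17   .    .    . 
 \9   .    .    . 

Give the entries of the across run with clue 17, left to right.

7, 1, 9

4 in 2 cells must be {1,3}.
Nothing is forced directly, so branch on R2C1, whose candidates are 3 or 4 or 5. If R2C1 = 3: that forces R1C1 = 9, R2C2 = 1, after which R2C3 would have to be in {5} for the 9 across but in {1,2,3,4,6,7,8,9} for the 10 down — contradiction. If R2C1 = 4: that forces R1C1 = 8, R1C2 = 3, R1C3 = 6, after which R2C2 would have to be in {2,3} for the 9 across but in {1} for the 4 down — contradiction. So R2C1 = 5.
R1C1 = 12 − 5 = 7 completes the 12 down.
Given what's placed, R1C2 must be 1 to fit the 17 across and 4 down.
R1C3 = 17 − 8 = 9 completes the 17 across.
R2C2 = 4 − 1 = 3 completes the 4 down.
R2C3 = 9 − 8 = 1 completes the 9 across.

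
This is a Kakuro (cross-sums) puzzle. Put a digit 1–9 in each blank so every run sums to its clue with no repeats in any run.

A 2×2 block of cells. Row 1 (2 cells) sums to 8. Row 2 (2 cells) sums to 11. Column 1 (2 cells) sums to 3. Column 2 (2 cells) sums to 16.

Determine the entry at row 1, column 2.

3 in 2 cells must be {1,2}; 16 in 2 cells must be {7,9}.
The 8 across and the 16 down share only 7, so (1,2) = 7.
The 11 across and the 3 down share only 2, so (2,1) = 2.
(2,2) = 11 − 2 = 9 completes the 11 across.
(1,1) = 8 − 7 = 1 completes the 8 across.

7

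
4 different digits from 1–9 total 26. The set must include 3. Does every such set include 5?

The only way to make 26 from 4 distinct digits under that restriction is {3,6,8,9}, which does not contain 5.

No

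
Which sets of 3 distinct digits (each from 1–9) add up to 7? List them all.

3 distinct digits from 1–9 sum between 6 and 24.
Only one set works: {1,2,4}.

{1,2,4}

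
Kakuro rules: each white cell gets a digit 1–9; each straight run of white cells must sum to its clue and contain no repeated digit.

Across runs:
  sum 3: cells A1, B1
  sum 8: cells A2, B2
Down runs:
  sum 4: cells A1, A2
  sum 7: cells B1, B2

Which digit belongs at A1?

1

3 in 2 cells must be {1,2}; 4 in 2 cells must be {1,3}.
The 3 across and the 4 down share only 1, so A1 = 1.
B1 = 3 − 1 = 2 completes the 3 across.
A2 = 4 − 1 = 3 completes the 4 down.
B2 = 8 − 3 = 5 completes the 8 across.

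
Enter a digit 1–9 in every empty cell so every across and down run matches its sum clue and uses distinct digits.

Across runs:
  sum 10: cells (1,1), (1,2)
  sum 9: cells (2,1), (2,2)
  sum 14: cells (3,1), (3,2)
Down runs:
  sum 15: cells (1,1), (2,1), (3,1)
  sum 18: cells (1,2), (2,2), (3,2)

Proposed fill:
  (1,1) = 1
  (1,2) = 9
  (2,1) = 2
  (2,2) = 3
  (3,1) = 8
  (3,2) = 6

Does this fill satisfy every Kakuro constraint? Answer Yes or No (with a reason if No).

No — the down run (1,1)–(3,1) sums to 11, not 15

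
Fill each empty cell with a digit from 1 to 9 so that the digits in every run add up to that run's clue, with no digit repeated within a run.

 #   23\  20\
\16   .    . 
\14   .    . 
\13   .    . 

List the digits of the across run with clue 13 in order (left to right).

16 in 2 cells must be {7,9}; 23 in 3 cells must be {6,8,9}.
The 16 across and the 23 down share only 9, so R1C1 = 9.
R1C2 = 16 − 9 = 7 completes the 16 across.
Nothing is forced directly, so branch on R2C1, whose candidates are 6 or 8. If R2C1 = 8: then R2C2 would have to be in {6} for the 14 across but in {4,5,8,9} for the 20 down — contradiction. So R2C1 = 6.
R2C2 = 14 − 6 = 8 completes the 14 across.
R3C1 = 23 − 15 = 8 completes the 23 down.
R3C2 = 13 − 8 = 5 completes the 13 across.

8 5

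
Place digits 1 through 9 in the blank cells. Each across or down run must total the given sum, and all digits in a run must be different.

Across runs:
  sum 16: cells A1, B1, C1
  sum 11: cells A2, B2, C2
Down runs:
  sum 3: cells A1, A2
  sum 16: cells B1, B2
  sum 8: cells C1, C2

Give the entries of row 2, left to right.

1 7 3

3 in 2 cells must be {1,2}; 16 in 2 cells must be {7,9}.
The 11 across and the 16 down share only 7, so B2 = 7.
B1 = 16 − 7 = 9 completes the 16 down.
Given what's placed, A2 must be 1 to fit the 11 across and 3 down.
C2 = 11 − 8 = 3 completes the 11 across.
A1 = 3 − 1 = 2 completes the 3 down.
C1 = 16 − 11 = 5 completes the 16 across.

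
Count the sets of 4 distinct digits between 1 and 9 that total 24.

8

4 distinct digits from 1–9 sum between 10 and 30.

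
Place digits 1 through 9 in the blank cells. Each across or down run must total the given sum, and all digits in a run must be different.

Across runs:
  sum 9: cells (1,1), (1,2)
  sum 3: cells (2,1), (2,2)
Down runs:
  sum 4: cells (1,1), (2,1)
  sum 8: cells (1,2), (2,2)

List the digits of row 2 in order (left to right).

1 2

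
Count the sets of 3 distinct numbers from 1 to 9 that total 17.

3 distinct digits from 1–9 sum between 6 and 24.

7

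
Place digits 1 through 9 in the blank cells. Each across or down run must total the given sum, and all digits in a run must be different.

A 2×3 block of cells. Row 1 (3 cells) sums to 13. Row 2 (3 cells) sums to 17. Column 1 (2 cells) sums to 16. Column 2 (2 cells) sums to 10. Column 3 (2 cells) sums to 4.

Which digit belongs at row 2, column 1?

7

16 in 2 cells must be {7,9}; 4 in 2 cells must be {1,3}.
Nothing is forced directly, so branch on (1,3), whose candidates are 1 or 3. If (1,3) = 1: that forces (2,3) = 3, (2,1) = 9, after which (2,2) would have to be in {5} for the 17 across but in {1,2,3,4,6,7,8,9} for the 10 down — contradiction. So (1,3) = 3.
Given what's placed, (1,1) must be 9 to fit the 13 across and 16 down.
(1,2) = 13 − 12 = 1 completes the 13 across.
(2,1) = 16 − 9 = 7 completes the 16 down.
(2,2) = 10 − 1 = 9 completes the 10 down.
(2,3) = 17 − 16 = 1 completes the 17 across.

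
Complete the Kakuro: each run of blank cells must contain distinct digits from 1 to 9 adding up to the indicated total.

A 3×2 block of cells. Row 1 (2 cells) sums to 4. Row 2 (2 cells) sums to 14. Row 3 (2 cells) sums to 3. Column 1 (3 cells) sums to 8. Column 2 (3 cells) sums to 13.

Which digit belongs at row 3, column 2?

1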